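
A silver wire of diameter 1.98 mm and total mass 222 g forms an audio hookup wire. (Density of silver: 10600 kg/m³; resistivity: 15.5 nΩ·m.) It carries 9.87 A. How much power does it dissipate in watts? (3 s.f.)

3.34 W

ρ = 15.5 nΩ·m = 1.55×10^-8 Ω·m
A = π(d/2)² = π(9.9000e-04 m)² = 3.0791e-06 m²
L = m/(density·A) = 0.222/(10600×3.0791e-06) = 6.802 m
R = ρL/A = (1.55×10^-8)(6.802)/(3.0791e-06) = 0.03424 Ω
P = I²R = (9.87)² × 0.03424 = 3.34 W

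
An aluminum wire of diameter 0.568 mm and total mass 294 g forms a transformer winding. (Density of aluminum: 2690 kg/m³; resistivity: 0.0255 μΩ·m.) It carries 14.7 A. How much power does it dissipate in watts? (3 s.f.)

9380 W

ρ = 0.0255 μΩ·m = 2.55×10^-8 Ω·m
A = π(d/2)² = π(2.8400e-04 m)² = 2.5339e-07 m²
L = m/(density·A) = 0.294/(2690×2.5339e-07) = 431.3 m
R = ρL/A = (2.55×10^-8)(431.3)/(2.5339e-07) = 43.41 Ω
P = I²R = (14.7)² × 43.41 = 9380 W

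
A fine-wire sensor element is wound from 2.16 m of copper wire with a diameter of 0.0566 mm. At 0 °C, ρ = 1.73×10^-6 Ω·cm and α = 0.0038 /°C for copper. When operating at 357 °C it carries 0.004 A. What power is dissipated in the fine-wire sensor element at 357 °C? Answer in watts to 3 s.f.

ρ = 1.73×10^-6 Ω·cm = 1.73×10^-8 Ω·m
A = π(d/2)² = π(2.8300e-05 m)² = 2.516e-09 m²
R₍0₎ = ρL/A = (1.73×10^-8)(2.16)/(2.516e-09) = 14.85 Ω
R₍357₎ = R₍0₎(1 + αΔT) = 14.85 × (1 + 0.0038×357) = 35 Ω
P = I²R = (0.004)² × 35 = 5.60×10^-4 W

5.60×10^-4 W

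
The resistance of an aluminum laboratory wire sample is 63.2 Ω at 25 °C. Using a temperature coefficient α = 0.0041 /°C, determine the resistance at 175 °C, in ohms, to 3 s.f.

102 Ω

ΔT = 175 − 25 = 150 °C
R = R₀(1 + αΔT) = 63.2 × (1 + 0.0041×150) = 63.2 × 1.615 = 102 Ω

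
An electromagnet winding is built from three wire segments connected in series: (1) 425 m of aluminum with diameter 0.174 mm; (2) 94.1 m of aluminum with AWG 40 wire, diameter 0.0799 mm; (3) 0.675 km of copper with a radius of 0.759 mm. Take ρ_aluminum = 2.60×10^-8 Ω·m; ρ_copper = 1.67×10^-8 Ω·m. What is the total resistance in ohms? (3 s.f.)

959 Ω

Seg 1: A = π(d/2)² = π(8.7000e-05 m)² = 2.378e-08 m²
R_1 = (2.60×10^-8)(425)/(2.378e-08) = 464.7 Ω
Seg 2: A = π(0.0799/2 mm)² = π(3.9950e-05 m)² = 5.014e-09 m²
R_2 = (2.60×10^-8)(94.1)/(5.014e-09) = 488 Ω
Seg 3: A = πr² = π(7.5900e-04 m)² = 1.810e-06 m²
R_3 = (1.67×10^-8)(675)/(1.810e-06) = 6.229 Ω
R_total = R_1 + R_2 + R_3 = 959 Ω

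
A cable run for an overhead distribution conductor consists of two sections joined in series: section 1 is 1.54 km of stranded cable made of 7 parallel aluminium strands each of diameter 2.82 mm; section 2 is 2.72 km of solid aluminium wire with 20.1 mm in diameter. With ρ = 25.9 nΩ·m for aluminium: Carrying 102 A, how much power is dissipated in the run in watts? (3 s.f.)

11800 W

ρ = 25.9 nΩ·m = 2.59×10^-8 Ω·m
Section 1: A_strand = π(1.4100e-03)² = 6.246e-06 m²; R₁ = ρL/(N·A_s) = (2.59×10^-8)(1540)/(7×6.246e-06) = 0.9123 Ω
Section 2: A = π(d/2)² = π(1.0050e-02 m)² = 3.173e-04 m²
R₂ = (2.59×10^-8)(2720)/(3.173e-04) = 0.222 Ω
R = R₁ + R₂ = 1.134 Ω
P = I²R = (102)² × 1.134 = 11800 W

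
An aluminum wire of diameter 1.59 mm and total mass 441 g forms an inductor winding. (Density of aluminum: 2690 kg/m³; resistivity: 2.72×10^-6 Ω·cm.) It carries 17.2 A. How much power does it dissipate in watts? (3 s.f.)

ρ = 2.72×10^-6 Ω·cm = 2.72×10^-8 Ω·m
A = π(d/2)² = π(7.9500e-04 m)² = 1.9856e-06 m²
L = m/(density·A) = 0.441/(2690×1.9856e-06) = 82.57 m
R = ρL/A = (2.72×10^-8)(82.57)/(1.9856e-06) = 1.131 Ω
P = I²R = (17.2)² × 1.131 = 335 W

335 W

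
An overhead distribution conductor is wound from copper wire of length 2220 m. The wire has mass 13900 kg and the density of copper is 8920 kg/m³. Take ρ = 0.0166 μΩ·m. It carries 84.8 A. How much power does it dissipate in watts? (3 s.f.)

ρ = 0.0166 μΩ·m = 1.66×10^-8 Ω·m
A = m/(density·L) = 13900/(8920×2220) = 7.0194e-04 m²
R = ρL/A = (1.66×10^-8)(2220)/(7.0194e-04) = 0.0525 Ω
P = I²R = (84.8)² × 0.0525 = 378 W

378 W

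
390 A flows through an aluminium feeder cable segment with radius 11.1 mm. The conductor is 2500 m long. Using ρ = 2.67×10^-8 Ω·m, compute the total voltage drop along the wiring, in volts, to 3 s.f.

67.3 V

A = πr² = π(1.1100e-02 m)² = 3.871e-04 m²
R = ρL/A = (2.67×10^-8)(2500)/(3.871e-04) = 0.1724 Ω
V = IR = 390 × 0.1724 = 67.3 V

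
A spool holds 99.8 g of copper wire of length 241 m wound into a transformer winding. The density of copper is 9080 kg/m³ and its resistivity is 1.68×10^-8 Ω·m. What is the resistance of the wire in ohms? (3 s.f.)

A = m/(density·L) = 0.0998/(9080×241) = 4.5607e-08 m²
R = ρL/A = (1.68×10^-8)(241)/(4.5607e-08) = 88.8 Ω

88.8 Ω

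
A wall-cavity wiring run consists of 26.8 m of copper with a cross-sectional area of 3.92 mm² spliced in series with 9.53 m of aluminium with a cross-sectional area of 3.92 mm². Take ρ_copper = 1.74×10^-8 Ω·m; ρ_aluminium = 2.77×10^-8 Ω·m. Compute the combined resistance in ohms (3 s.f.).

Segment 1: A = 3.92 mm² = 3.920e-06 m²
R₁ = ρL/A = (1.74×10^-8)(26.8)/(3.920e-06) = 0.119 Ω
R₂ = (2.77×10^-8)(9.53)/(3.920e-06) = 0.06734 Ω
R = R₁ + R₂ = 0.186 Ω

0.186 Ω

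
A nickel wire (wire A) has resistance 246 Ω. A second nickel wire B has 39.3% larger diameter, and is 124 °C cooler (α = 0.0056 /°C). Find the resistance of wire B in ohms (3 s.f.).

R ∝ ρL/d² with ρ ∝ (1+αΔT), so R_B/R_A = (1 + 39.3/100)⁻² × (1 − 0.0056×124)
= 0.5153 × 0.3056 = 0.1575
R_B = 0.1575 × 246 = 38.7 Ω

38.7 Ω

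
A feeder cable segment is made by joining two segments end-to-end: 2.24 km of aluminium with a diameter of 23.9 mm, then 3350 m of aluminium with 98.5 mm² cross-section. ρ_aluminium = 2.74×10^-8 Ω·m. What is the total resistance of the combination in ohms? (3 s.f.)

1.07 Ω

Segment 1: A = π(d/2)² = π(1.1950e-02 m)² = 4.486e-04 m²
R₁ = ρL/A = (2.74×10^-8)(2240)/(4.486e-04) = 0.1368 Ω
Segment 2: A = 98.5 mm² = 9.850e-05 m²
R₂ = (2.74×10^-8)(3350)/(9.850e-05) = 0.9319 Ω
R = R₁ + R₂ = 1.07 Ω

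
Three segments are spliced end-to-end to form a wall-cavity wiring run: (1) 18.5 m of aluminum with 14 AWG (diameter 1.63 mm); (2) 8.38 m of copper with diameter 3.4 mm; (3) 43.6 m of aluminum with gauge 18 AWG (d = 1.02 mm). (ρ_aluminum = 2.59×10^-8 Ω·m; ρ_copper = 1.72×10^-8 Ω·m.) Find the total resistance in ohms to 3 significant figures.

Seg 1: A = π(1.63/2 mm)² = π(8.1500e-04 m)² = 2.087e-06 m²
R_1 = (2.59×10^-8)(18.5)/(2.087e-06) = 0.2296 Ω
Seg 2: A = π(d/2)² = π(1.7000e-03 m)² = 9.079e-06 m²
R_2 = (1.72×10^-8)(8.38)/(9.079e-06) = 0.01588 Ω
Seg 3: A = π(1.02/2 mm)² = π(5.1000e-04 m)² = 8.171e-07 m²
R_3 = (2.59×10^-8)(43.6)/(8.171e-07) = 1.382 Ω
R_total = R_1 + R_2 + R_3 = 1.63 Ω

1.63 Ω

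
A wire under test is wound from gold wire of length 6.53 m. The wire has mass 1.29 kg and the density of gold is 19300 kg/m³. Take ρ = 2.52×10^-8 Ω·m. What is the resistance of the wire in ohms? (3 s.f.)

0.0161 Ω

A = m/(density·L) = 1.29/(19300×6.53) = 1.0236e-05 m²
R = ρL/A = (2.52×10^-8)(6.53)/(1.0236e-05) = 0.0161 Ω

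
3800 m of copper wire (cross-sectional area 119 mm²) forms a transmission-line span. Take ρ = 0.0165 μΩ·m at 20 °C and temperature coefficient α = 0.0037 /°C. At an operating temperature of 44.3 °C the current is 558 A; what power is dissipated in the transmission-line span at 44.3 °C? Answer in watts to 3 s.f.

1.79×10^5 W

ρ = 0.0165 μΩ·m = 1.65×10^-8 Ω·m
A = 119 mm² = 1.190e-04 m²
R₍20₎ = ρL/A = (1.65×10^-8)(3800)/(1.190e-04) = 0.5269 Ω
R₍44.3₎ = R₍20₎(1 + αΔT) = 0.5269 × (1 + 0.0037×24.3) = 0.5743 Ω
P = I²R = (558)² × 0.5743 = 1.79×10^5 W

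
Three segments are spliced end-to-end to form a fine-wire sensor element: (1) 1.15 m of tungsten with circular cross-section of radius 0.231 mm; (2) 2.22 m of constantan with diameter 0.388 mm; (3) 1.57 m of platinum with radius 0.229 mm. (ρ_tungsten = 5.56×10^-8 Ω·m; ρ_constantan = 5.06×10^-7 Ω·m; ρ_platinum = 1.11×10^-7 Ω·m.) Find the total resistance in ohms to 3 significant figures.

Seg 1: A = πr² = π(2.3100e-04 m)² = 1.676e-07 m²
R_1 = (5.56×10^-8)(1.15)/(1.676e-07) = 0.3814 Ω
Seg 2: A = π(d/2)² = π(1.9400e-04 m)² = 1.182e-07 m²
R_2 = (5.06×10^-7)(2.22)/(1.182e-07) = 9.501 Ω
Seg 3: A = πr² = π(2.2900e-04 m)² = 1.647e-07 m²
R_3 = (1.11×10^-7)(1.57)/(1.647e-07) = 1.058 Ω
R_total = R_1 + R_2 + R_3 = 10.9 Ω

10.9 Ω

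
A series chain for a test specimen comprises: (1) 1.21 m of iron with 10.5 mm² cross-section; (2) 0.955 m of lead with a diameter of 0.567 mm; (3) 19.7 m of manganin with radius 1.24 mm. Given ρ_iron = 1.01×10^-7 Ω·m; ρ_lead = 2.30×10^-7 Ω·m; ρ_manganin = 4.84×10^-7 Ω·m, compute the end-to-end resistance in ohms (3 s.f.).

2.86 Ω

Seg 1: A = 10.5 mm² = 1.050e-05 m²
R_1 = (1.01×10^-7)(1.21)/(1.050e-05) = 0.01164 Ω
Seg 2: A = π(d/2)² = π(2.8350e-04 m)² = 2.525e-07 m²
R_2 = (2.30×10^-7)(0.955)/(2.525e-07) = 0.8699 Ω
Seg 3: A = πr² = π(1.2400e-03 m)² = 4.831e-06 m²
R_3 = (4.84×10^-7)(19.7)/(4.831e-06) = 1.974 Ω
R_total = R_1 + R_2 + R_3 = 2.86 Ω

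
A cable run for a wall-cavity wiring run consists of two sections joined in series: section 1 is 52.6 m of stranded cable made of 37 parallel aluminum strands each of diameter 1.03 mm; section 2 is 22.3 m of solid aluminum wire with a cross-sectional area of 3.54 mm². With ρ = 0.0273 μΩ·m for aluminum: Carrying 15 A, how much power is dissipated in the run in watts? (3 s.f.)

ρ = 0.0273 μΩ·m = 2.73×10^-8 Ω·m
Section 1: A_strand = π(5.1500e-04)² = 8.332e-07 m²; R₁ = ρL/(N·A_s) = (2.73×10^-8)(52.6)/(37×8.332e-07) = 0.04658 Ω
Section 2: A = 3.54 mm² = 3.540e-06 m²
R₂ = (2.73×10^-8)(22.3)/(3.540e-06) = 0.172 Ω
R = R₁ + R₂ = 0.2186 Ω
P = I²R = (15)² × 0.2186 = 49.2 W

49.2 W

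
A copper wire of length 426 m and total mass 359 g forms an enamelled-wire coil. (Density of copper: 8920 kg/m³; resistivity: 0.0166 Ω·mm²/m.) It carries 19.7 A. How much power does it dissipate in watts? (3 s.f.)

29000 W

ρ = 0.0166 Ω·mm²/m = 1.66×10^-8 Ω·m
A = m/(density·L) = 0.359/(8920×426) = 9.4476e-08 m²
R = ρL/A = (1.66×10^-8)(426)/(9.4476e-08) = 74.85 Ω
P = I²R = (19.7)² × 74.85 = 29000 W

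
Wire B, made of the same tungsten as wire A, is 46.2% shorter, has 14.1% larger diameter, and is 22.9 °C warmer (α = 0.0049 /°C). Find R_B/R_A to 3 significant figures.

0.460

R ∝ ρL/d² with ρ ∝ (1+αΔT), so R_B/R_A = (1 − 46.2/100) × (1 + 14.1/100)⁻² × (1 + 0.0049×22.9)
= 0.538 × 0.7681 × 1.112 = 0.460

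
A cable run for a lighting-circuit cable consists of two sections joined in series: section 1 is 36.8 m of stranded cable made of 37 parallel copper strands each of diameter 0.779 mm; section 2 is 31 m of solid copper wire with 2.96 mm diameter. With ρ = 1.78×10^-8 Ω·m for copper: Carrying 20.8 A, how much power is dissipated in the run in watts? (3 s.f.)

50.8 W

Section 1: A_strand = π(3.8950e-04)² = 4.766e-07 m²; R₁ = ρL/(N·A_s) = (1.78×10^-8)(36.8)/(37×4.766e-07) = 0.03715 Ω
Section 2: A = π(d/2)² = π(1.4800e-03 m)² = 6.881e-06 m²
R₂ = (1.78×10^-8)(31)/(6.881e-06) = 0.08019 Ω
R = R₁ + R₂ = 0.1173 Ω
P = I²R = (20.8)² × 0.1173 = 50.8 W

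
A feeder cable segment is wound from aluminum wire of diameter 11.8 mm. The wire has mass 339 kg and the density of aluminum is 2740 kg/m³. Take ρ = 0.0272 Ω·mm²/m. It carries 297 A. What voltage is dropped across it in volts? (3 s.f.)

83.6 V

ρ = 0.0272 Ω·mm²/m = 2.72×10^-8 Ω·m
A = π(d/2)² = π(5.9000e-03 m)² = 1.0936e-04 m²
L = m/(density·A) = 339/(2740×1.0936e-04) = 1131 m
R = ρL/A = (2.72×10^-8)(1131)/(1.0936e-04) = 0.2814 Ω
V = IR = 297 × 0.2814 = 83.6 V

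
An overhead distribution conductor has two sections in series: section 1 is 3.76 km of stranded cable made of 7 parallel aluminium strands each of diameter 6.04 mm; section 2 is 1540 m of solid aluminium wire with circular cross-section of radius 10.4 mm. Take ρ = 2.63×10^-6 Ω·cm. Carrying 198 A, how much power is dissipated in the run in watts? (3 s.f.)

ρ = 2.63×10^-6 Ω·cm = 2.63×10^-8 Ω·m
Section 1: A_strand = π(3.0200e-03)² = 2.865e-05 m²; R₁ = ρL/(N·A_s) = (2.63×10^-8)(3760)/(7×2.865e-05) = 0.493 Ω
Section 2: A = πr² = π(1.0400e-02 m)² = 3.398e-04 m²
R₂ = (2.63×10^-8)(1540)/(3.398e-04) = 0.1192 Ω
R = R₁ + R₂ = 0.6122 Ω
P = I²R = (198)² × 0.6122 = 24000 W

24000 W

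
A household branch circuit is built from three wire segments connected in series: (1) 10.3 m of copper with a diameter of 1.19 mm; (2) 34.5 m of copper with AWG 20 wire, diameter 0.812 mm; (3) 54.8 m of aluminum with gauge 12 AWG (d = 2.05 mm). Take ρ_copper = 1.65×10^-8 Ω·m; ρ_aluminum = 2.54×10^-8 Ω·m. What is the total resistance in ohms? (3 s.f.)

1.67 Ω

Seg 1: A = π(d/2)² = π(5.9500e-04 m)² = 1.112e-06 m²
R_1 = (1.65×10^-8)(10.3)/(1.112e-06) = 0.1528 Ω
Seg 2: A = π(0.812/2 mm)² = π(4.0600e-04 m)² = 5.178e-07 m²
R_2 = (1.65×10^-8)(34.5)/(5.178e-07) = 1.099 Ω
Seg 3: A = π(2.05/2 mm)² = π(1.0250e-03 m)² = 3.301e-06 m²
R_3 = (2.54×10^-8)(54.8)/(3.301e-06) = 0.4217 Ω
R_total = R_1 + R_2 + R_3 = 1.67 Ω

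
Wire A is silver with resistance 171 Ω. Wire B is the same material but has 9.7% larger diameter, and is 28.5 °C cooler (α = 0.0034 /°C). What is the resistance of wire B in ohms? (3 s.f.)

128 Ω

R ∝ ρL/d² with ρ ∝ (1+αΔT), so R_B/R_A = (1 + 9.7/100)⁻² × (1 − 0.0034×28.5)
= 0.831 × 0.9031 = 0.7504
R_B = 0.7504 × 171 = 128 Ω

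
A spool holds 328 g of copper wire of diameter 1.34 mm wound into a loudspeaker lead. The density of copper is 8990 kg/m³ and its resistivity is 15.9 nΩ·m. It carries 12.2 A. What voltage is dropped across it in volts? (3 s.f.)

3.56 V

ρ = 15.9 nΩ·m = 1.59×10^-8 Ω·m
A = π(d/2)² = π(6.7000e-04 m)² = 1.4103e-06 m²
L = m/(density·A) = 0.328/(8990×1.4103e-06) = 25.87 m
R = ρL/A = (1.59×10^-8)(25.87)/(1.4103e-06) = 0.2917 Ω
V = IR = 12.2 × 0.2917 = 3.56 V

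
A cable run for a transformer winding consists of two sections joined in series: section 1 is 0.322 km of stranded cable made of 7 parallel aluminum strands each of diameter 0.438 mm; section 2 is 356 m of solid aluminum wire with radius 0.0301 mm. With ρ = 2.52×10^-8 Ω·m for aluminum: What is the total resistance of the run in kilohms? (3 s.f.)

3.16 kΩ

Section 1: A_strand = π(2.1900e-04)² = 1.507e-07 m²; R₁ = ρL/(N·A_s) = (2.52×10^-8)(322)/(7×1.507e-07) = 7.693 Ω
Section 2: A = πr² = π(3.0100e-05 m)² = 2.846e-09 m²
R₂ = (2.52×10^-8)(356)/(2.846e-09) = 3152 Ω
R = R₁ + R₂ = 3.16 kΩ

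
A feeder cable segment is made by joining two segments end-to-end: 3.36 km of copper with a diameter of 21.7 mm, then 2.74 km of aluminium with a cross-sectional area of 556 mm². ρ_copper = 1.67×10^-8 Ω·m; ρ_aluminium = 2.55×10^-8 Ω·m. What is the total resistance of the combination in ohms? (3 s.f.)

Segment 1: A = π(d/2)² = π(1.0850e-02 m)² = 3.698e-04 m²
R₁ = ρL/A = (1.67×10^-8)(3360)/(3.698e-04) = 0.1517 Ω
Segment 2: A = 556 mm² = 5.560e-04 m²
R₂ = (2.55×10^-8)(2740)/(5.560e-04) = 0.1257 Ω
R = R₁ + R₂ = 0.277 Ω

0.277 Ω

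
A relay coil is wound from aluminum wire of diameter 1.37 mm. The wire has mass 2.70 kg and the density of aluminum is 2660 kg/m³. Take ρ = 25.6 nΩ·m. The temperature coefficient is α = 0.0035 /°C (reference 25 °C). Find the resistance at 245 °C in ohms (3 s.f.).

ρ = 25.6 nΩ·m = 2.56×10^-8 Ω·m
A = π(d/2)² = π(6.8500e-04 m)² = 1.4741e-06 m²
L = m/(density·A) = 2.7/(2660×1.4741e-06) = 688.6 m
R = ρL/A = (2.56×10^-8)(688.6)/(1.4741e-06) = 11.96 Ω
R(245 °C) = 11.96 × (1 + 0.0035×220) = 21.2 Ω

21.2 Ω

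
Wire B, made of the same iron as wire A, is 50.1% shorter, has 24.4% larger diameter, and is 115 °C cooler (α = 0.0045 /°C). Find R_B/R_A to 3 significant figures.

R ∝ ρL/d² with ρ ∝ (1+αΔT), so R_B/R_A = (1 − 50.1/100) × (1 + 24.4/100)⁻² × (1 − 0.0045×115)
= 0.499 × 0.6462 × 0.4825 = 0.156

0.156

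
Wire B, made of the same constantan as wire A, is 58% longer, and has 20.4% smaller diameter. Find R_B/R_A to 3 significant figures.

R ∝ L/d², so R_B/R_A = (1 + 58/100) × (1 − 20.4/100)⁻²
= 1.58 × 1.578 = 2.49

2.49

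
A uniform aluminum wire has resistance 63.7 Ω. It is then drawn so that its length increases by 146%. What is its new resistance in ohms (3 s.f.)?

k = 1 + 146/100 = 2.46; volume constant ⇒ A' = A/k, so R' = k²R.
R' = 6.052 × 63.7 = 385 Ω

385 Ω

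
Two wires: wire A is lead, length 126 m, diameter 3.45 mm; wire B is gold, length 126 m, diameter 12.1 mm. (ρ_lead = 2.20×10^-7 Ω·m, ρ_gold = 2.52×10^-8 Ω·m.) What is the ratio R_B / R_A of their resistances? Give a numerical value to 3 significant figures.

0.00931

R ∝ ρL/d², so R_B/R_A = (ρ_B/ρ_A) × (d_A/d_B)²
= (2.52×10^-8/2.20×10^-7) × (3.45/12.1)² = 0.00931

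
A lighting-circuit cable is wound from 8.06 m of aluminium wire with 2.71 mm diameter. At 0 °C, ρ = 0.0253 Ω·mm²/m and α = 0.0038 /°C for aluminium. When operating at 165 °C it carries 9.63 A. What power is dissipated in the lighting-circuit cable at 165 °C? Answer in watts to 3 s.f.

ρ = 0.0253 Ω·mm²/m = 2.53×10^-8 Ω·m
A = π(d/2)² = π(1.3550e-03 m)² = 5.768e-06 m²
R₍0₎ = ρL/A = (2.53×10^-8)(8.06)/(5.768e-06) = 0.03535 Ω
R₍165₎ = R₍0₎(1 + αΔT) = 0.03535 × (1 + 0.0038×165) = 0.05752 Ω
P = I²R = (9.63)² × 0.05752 = 5.33 W

5.33 W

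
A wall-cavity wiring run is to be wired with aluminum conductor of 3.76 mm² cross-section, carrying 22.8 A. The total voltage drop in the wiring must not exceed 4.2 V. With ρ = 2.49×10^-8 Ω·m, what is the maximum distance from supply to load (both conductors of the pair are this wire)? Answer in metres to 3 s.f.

A = 3.76 mm² = 3.760e-06 m²
L_max = V_max·A/(2·ρI) = (4.2)(3.760e-06)/(2×2.49×10^-8×22.8) = 13.9 m

13.9 m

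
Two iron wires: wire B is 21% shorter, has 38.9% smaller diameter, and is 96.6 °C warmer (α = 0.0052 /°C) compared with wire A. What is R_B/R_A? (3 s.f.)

R ∝ ρL/d² with ρ ∝ (1+αΔT), so R_B/R_A = (1 − 21/100) × (1 − 38.9/100)⁻² × (1 + 0.0052×96.6)
= 0.79 × 2.679 × 1.502 = 3.18

3.18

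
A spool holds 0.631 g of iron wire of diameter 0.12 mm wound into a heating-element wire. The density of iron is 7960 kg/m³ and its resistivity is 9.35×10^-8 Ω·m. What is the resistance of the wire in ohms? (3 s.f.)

57.9 Ω

A = π(d/2)² = π(6.0000e-05 m)² = 1.1310e-08 m²
L = m/(density·A) = 6.310×10^-4/(7960×1.1310e-08) = 7.009 m
R = ρL/A = (9.35×10^-8)(7.009)/(1.1310e-08) = 57.9 Ω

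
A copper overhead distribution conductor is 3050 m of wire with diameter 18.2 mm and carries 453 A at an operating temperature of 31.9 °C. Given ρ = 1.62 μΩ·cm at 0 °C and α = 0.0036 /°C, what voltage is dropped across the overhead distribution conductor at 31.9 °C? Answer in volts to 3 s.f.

ρ = 1.62 μΩ·cm = 1.62×10^-8 Ω·m
A = π(d/2)² = π(9.1000e-03 m)² = 2.602e-04 m²
R₍0₎ = ρL/A = (1.62×10^-8)(3050)/(2.602e-04) = 0.1899 Ω
R₍31.9₎ = R₍0₎(1 + αΔT) = 0.1899 × (1 + 0.0036×31.9) = 0.2117 Ω
V = IR = 453 × 0.2117 = 95.9 V

95.9 V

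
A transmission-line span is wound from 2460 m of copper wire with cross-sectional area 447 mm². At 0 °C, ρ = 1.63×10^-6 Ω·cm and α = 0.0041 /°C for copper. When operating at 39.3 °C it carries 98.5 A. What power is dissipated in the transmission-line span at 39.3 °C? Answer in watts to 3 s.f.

ρ = 1.63×10^-6 Ω·cm = 1.63×10^-8 Ω·m
A = 447 mm² = 4.470e-04 m²
R₍0₎ = ρL/A = (1.63×10^-8)(2460)/(4.470e-04) = 0.0897 Ω
R₍39.3₎ = R₍0₎(1 + αΔT) = 0.0897 × (1 + 0.0041×39.3) = 0.1042 Ω
P = I²R = (98.5)² × 0.1042 = 1010 W

1010 W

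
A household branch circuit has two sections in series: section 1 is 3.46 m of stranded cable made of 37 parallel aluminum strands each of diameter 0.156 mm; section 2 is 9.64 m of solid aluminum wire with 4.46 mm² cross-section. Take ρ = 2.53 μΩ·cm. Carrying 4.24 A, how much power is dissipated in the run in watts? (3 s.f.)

ρ = 2.53 μΩ·cm = 2.53×10^-8 Ω·m
Section 1: A_strand = π(7.8000e-05)² = 1.911e-08 m²; R₁ = ρL/(N·A_s) = (2.53×10^-8)(3.46)/(37×1.911e-08) = 0.1238 Ω
Section 2: A = 4.46 mm² = 4.460e-06 m²
R₂ = (2.53×10^-8)(9.64)/(4.460e-06) = 0.05468 Ω
R = R₁ + R₂ = 0.1785 Ω
P = I²R = (4.24)² × 0.1785 = 3.21 W

3.21 W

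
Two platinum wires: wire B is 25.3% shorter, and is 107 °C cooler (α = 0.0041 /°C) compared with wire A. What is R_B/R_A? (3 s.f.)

0.419

R ∝ ρL/d² with ρ ∝ (1+αΔT), so R_B/R_A = (1 − 25.3/100) × (1 − 0.0041×107)
= 0.747 × 0.5613 = 0.419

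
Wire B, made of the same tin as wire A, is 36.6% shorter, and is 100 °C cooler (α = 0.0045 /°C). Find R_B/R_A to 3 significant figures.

R ∝ ρL/d² with ρ ∝ (1+αΔT), so R_B/R_A = (1 − 36.6/100) × (1 − 0.0045×100)
= 0.634 × 0.55 = 0.349

0.349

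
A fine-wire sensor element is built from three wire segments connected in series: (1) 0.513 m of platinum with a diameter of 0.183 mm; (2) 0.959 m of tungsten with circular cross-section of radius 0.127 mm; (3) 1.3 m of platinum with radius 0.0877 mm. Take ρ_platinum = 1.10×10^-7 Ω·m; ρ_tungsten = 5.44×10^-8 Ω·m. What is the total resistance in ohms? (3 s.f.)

9.09 Ω

Seg 1: A = π(d/2)² = π(9.1500e-05 m)² = 2.630e-08 m²
R_1 = (1.10×10^-7)(0.513)/(2.630e-08) = 2.145 Ω
Seg 2: A = πr² = π(1.2700e-04 m)² = 5.067e-08 m²
R_2 = (5.44×10^-8)(0.959)/(5.067e-08) = 1.03 Ω
Seg 3: A = πr² = π(8.7700e-05 m)² = 2.416e-08 m²
R_3 = (1.10×10^-7)(1.3)/(2.416e-08) = 5.918 Ω
R_total = R_1 + R_2 + R_3 = 9.09 Ω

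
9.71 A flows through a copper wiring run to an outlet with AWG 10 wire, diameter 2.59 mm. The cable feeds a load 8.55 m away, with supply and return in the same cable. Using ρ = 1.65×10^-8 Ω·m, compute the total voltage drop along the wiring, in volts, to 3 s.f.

0.520 V

A = π(2.59/2 mm)² = π(1.2950e-03 m)² = 5.269e-06 m²
Total conductor length (both ways) L = 2 × 8.55 = 17.1 m
R = ρL/A = (1.65×10^-8)(17.1)/(5.269e-06) = 0.05355 Ω
V = IR = 9.71 × 0.05355 = 0.520 V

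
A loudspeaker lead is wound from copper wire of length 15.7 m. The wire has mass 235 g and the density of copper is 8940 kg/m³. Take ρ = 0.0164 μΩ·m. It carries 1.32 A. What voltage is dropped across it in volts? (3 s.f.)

0.203 V

ρ = 0.0164 μΩ·m = 1.64×10^-8 Ω·m
A = m/(density·L) = 0.235/(8940×15.7) = 1.6743e-06 m²
R = ρL/A = (1.64×10^-8)(15.7)/(1.6743e-06) = 0.1538 Ω
V = IR = 1.32 × 0.1538 = 0.203 V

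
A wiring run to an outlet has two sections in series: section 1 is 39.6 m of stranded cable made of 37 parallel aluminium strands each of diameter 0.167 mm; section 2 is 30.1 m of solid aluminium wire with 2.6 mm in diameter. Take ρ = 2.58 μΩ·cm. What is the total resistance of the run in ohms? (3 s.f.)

1.41 Ω

ρ = 2.58 μΩ·cm = 2.58×10^-8 Ω·m
Section 1: A_strand = π(8.3500e-05)² = 2.190e-08 m²; R₁ = ρL/(N·A_s) = (2.58×10^-8)(39.6)/(37×2.190e-08) = 1.261 Ω
Section 2: A = π(d/2)² = π(1.3000e-03 m)² = 5.309e-06 m²
R₂ = (2.58×10^-8)(30.1)/(5.309e-06) = 0.1463 Ω
R = R₁ + R₂ = 1.41 Ω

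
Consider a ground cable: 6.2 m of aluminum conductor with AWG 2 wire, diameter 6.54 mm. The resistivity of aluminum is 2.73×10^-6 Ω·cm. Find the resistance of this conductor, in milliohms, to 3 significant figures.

ρ = 2.73×10^-6 Ω·cm = 2.73×10^-8 Ω·m
A = π(6.54/2 mm)² = π(3.2700e-03 m)² = 3.359e-05 m²
R = ρL/A = (2.73×10^-8)(6.2 m)/(3.359e-05 m²) = 5.04 mΩ

5.04 mΩ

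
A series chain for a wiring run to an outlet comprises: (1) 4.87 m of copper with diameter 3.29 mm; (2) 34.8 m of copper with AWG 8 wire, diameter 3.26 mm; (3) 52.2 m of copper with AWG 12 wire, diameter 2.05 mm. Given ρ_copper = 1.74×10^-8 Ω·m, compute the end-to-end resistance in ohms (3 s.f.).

0.358 Ω

Seg 1: A = π(d/2)² = π(1.6450e-03 m)² = 8.501e-06 m²
R_1 = (1.74×10^-8)(4.87)/(8.501e-06) = 0.009968 Ω
Seg 2: A = π(3.26/2 mm)² = π(1.6300e-03 m)² = 8.347e-06 m²
R_2 = (1.74×10^-8)(34.8)/(8.347e-06) = 0.07254 Ω
Seg 3: A = π(2.05/2 mm)² = π(1.0250e-03 m)² = 3.301e-06 m²
R_3 = (1.74×10^-8)(52.2)/(3.301e-06) = 0.2752 Ω
R_total = R_1 + R_2 + R_3 = 0.358 Ω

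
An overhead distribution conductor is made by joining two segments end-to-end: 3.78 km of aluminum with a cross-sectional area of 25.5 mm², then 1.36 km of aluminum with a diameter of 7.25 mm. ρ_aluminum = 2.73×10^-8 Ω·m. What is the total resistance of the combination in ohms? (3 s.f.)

4.95 Ω

Segment 1: A = 25.5 mm² = 2.550e-05 m²
R₁ = ρL/A = (2.73×10^-8)(3780)/(2.550e-05) = 4.047 Ω
Segment 2: A = π(d/2)² = π(3.6250e-03 m)² = 4.128e-05 m²
R₂ = (2.73×10^-8)(1360)/(4.128e-05) = 0.8994 Ω
R = R₁ + R₂ = 4.95 Ω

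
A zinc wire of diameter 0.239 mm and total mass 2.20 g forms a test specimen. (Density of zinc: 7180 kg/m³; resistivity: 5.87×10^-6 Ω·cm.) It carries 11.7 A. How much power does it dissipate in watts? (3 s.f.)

ρ = 5.87×10^-6 Ω·cm = 5.87×10^-8 Ω·m
A = π(d/2)² = π(1.1950e-04 m)² = 4.4863e-08 m²
L = m/(density·A) = 0.0022/(7180×4.4863e-08) = 6.83 m
R = ρL/A = (5.87×10^-8)(6.83)/(4.4863e-08) = 8.936 Ω
P = I²R = (11.7)² × 8.936 = 1220 W

1220 W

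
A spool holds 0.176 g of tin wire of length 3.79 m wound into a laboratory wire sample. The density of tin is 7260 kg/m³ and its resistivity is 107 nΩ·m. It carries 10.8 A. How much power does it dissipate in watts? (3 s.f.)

7390 W

ρ = 107 nΩ·m = 1.07×10^-7 Ω·m
A = m/(density·L) = 1.760×10^-4/(7260×3.79) = 6.3964e-09 m²
R = ρL/A = (1.07×10^-7)(3.79)/(6.3964e-09) = 63.4 Ω
P = I²R = (10.8)² × 63.4 = 7390 W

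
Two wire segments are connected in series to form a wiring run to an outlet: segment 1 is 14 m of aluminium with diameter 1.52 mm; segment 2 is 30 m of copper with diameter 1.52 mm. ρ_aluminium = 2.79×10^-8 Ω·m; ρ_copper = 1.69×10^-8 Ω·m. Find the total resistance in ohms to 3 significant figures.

0.495 Ω

Segment 1: A = π(d/2)² = π(7.6000e-04 m)² = 1.815e-06 m²
R₁ = ρL/A = (2.79×10^-8)(14)/(1.815e-06) = 0.2153 Ω
R₂ = (1.69×10^-8)(30)/(1.815e-06) = 0.2794 Ω
R = R₁ + R₂ = 0.495 Ω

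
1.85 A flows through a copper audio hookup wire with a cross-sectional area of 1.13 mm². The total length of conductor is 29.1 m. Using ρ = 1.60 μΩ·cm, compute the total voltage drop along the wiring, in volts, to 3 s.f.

ρ = 1.60 μΩ·cm = 1.60×10^-8 Ω·m
A = 1.13 mm² = 1.130e-06 m²
R = ρL/A = (1.60×10^-8)(29.1)/(1.130e-06) = 0.412 Ω
V = IR = 1.85 × 0.412 = 0.762 V

0.762 V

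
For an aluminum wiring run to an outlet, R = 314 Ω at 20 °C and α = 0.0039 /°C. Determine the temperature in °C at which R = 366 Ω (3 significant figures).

R = R₀(1 + α(T − T₀)) ⇒ T = T₀ + (R/R₀ − 1)/α
T = 20 + (366/314 − 1)/0.0039 = 20 + (0.1656)/0.0039 = 62.5 °C

62.5 °C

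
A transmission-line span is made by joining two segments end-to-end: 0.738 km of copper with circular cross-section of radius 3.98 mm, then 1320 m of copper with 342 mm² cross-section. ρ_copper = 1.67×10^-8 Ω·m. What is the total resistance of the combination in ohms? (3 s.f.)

Segment 1: A = πr² = π(3.9800e-03 m)² = 4.976e-05 m²
R₁ = ρL/A = (1.67×10^-8)(738)/(4.976e-05) = 0.2477 Ω
Segment 2: A = 342 mm² = 3.420e-04 m²
R₂ = (1.67×10^-8)(1320)/(3.420e-04) = 0.06446 Ω
R = R₁ + R₂ = 0.312 Ω

0.312 Ω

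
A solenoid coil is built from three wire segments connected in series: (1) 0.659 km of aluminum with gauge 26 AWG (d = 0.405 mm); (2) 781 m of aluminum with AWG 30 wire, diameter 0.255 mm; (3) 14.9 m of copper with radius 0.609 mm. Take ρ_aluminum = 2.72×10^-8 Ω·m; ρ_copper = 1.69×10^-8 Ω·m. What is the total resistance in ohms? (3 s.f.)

Seg 1: A = π(0.405/2 mm)² = π(2.0250e-04 m)² = 1.288e-07 m²
R_1 = (2.72×10^-8)(659)/(1.288e-07) = 139.1 Ω
Seg 2: A = π(0.255/2 mm)² = π(1.2750e-04 m)² = 5.107e-08 m²
R_2 = (2.72×10^-8)(781)/(5.107e-08) = 416 Ω
Seg 3: A = πr² = π(6.0900e-04 m)² = 1.165e-06 m²
R_3 = (1.69×10^-8)(14.9)/(1.165e-06) = 0.2161 Ω
R_total = R_1 + R_2 + R_3 = 555 Ω

555 Ω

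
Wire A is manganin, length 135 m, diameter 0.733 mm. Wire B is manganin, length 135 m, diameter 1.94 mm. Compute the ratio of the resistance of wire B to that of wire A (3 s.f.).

R ∝ ρL/d², so R_B/R_A = (d_A/d_B)²
= (0.733/1.94)² = 0.143

0.143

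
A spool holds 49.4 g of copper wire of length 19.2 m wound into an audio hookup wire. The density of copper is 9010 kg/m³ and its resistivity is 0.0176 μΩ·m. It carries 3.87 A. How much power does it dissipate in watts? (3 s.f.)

17.7 W

ρ = 0.0176 μΩ·m = 1.76×10^-8 Ω·m
A = m/(density·L) = 0.0494/(9010×19.2) = 2.8556e-07 m²
R = ρL/A = (1.76×10^-8)(19.2)/(2.8556e-07) = 1.183 Ω
P = I²R = (3.87)² × 1.183 = 17.7 W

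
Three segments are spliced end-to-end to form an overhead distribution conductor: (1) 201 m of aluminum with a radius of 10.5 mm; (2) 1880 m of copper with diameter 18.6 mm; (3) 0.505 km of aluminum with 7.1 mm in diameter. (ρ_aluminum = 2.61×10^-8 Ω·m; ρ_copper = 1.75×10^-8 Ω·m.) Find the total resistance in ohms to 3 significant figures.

Seg 1: A = πr² = π(1.0500e-02 m)² = 3.464e-04 m²
R_1 = (2.61×10^-8)(201)/(3.464e-04) = 0.01515 Ω
Seg 2: A = π(d/2)² = π(9.3000e-03 m)² = 2.717e-04 m²
R_2 = (1.75×10^-8)(1880)/(2.717e-04) = 0.1211 Ω
Seg 3: A = π(d/2)² = π(3.5500e-03 m)² = 3.959e-05 m²
R_3 = (2.61×10^-8)(505)/(3.959e-05) = 0.3329 Ω
R_total = R_1 + R_2 + R_3 = 0.469 Ω

0.469 Ω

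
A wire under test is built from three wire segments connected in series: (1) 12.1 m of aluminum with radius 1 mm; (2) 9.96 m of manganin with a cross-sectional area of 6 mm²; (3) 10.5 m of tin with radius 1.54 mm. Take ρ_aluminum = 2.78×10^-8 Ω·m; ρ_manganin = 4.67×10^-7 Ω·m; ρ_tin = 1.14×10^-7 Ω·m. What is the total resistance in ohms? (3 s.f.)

Seg 1: A = πr² = π(1.0000e-03 m)² = 3.142e-06 m²
R_1 = (2.78×10^-8)(12.1)/(3.142e-06) = 0.1071 Ω
Seg 2: A = 6 mm² = 6.000e-06 m²
R_2 = (4.67×10^-7)(9.96)/(6.000e-06) = 0.7752 Ω
Seg 3: A = πr² = π(1.5400e-03 m)² = 7.451e-06 m²
R_3 = (1.14×10^-7)(10.5)/(7.451e-06) = 0.1607 Ω
R_total = R_1 + R_2 + R_3 = 1.04 Ω

1.04 Ω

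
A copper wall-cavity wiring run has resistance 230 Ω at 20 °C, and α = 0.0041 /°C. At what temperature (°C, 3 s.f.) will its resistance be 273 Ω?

65.6 °C

R = R₀(1 + α(T − T₀)) ⇒ T = T₀ + (R/R₀ − 1)/α
T = 20 + (273/230 − 1)/0.0041 = 20 + (0.187)/0.0041 = 65.6 °C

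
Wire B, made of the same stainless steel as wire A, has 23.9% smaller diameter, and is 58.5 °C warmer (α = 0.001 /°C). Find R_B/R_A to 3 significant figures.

1.83

R ∝ ρL/d² with ρ ∝ (1+αΔT), so R_B/R_A = (1 − 23.9/100)⁻² × (1 + 0.001×58.5)
= 1.727 × 1.058 = 1.83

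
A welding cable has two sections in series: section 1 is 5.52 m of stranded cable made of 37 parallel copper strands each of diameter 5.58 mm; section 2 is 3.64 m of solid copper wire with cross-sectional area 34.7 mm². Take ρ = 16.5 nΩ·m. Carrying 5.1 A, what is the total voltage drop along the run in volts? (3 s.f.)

0.00934 V

ρ = 16.5 nΩ·m = 1.65×10^-8 Ω·m
Section 1: A_strand = π(2.7900e-03)² = 2.445e-05 m²; R₁ = ρL/(N·A_s) = (1.65×10^-8)(5.52)/(37×2.445e-05) = 1.007×10^-4 Ω
Section 2: A = 34.7 mm² = 3.470e-05 m²
R₂ = (1.65×10^-8)(3.64)/(3.470e-05) = 0.001731 Ω
R = R₁ + R₂ = 0.001831 Ω
V = IR = 5.1 × 0.001831 = 0.00934 V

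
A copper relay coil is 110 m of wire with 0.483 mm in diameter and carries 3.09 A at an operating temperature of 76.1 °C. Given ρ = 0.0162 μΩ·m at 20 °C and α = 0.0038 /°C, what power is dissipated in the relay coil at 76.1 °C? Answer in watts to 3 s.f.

113 W

ρ = 0.0162 μΩ·m = 1.62×10^-8 Ω·m
A = π(d/2)² = π(2.4150e-04 m)² = 1.832e-07 m²
R₍20₎ = ρL/A = (1.62×10^-8)(110)/(1.832e-07) = 9.726 Ω
R₍76.1₎ = R₍20₎(1 + αΔT) = 9.726 × (1 + 0.0038×56.1) = 11.8 Ω
P = I²R = (3.09)² × 11.8 = 113 W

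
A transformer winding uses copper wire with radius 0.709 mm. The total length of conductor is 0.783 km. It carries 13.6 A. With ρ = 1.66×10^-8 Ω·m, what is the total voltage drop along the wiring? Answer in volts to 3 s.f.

A = πr² = π(7.0900e-04 m)² = 1.579e-06 m²
R = ρL/A = (1.66×10^-8)(783)/(1.579e-06) = 8.231 Ω
V = IR = 13.6 × 8.231 = 112 V

112 V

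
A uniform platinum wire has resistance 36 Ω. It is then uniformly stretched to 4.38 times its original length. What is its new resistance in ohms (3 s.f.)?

Volume constant ⇒ A' = A/k with k = 4.38. R' = ρ(kL)/(A/k) = k²R.
R' = 19.18 × 36 = 691 Ω

691 Ω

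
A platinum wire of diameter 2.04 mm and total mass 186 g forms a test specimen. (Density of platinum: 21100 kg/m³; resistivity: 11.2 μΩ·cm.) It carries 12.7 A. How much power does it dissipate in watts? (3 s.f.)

14.9 W

ρ = 11.2 μΩ·cm = 1.12×10^-7 Ω·m
A = π(d/2)² = π(1.0200e-03 m)² = 3.2685e-06 m²
L = m/(density·A) = 0.186/(21100×3.2685e-06) = 2.697 m
R = ρL/A = (1.12×10^-7)(2.697)/(3.2685e-06) = 0.09242 Ω
P = I²R = (12.7)² × 0.09242 = 14.9 W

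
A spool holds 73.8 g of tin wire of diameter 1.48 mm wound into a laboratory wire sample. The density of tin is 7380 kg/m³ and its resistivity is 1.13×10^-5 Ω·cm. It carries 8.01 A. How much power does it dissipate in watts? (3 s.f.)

24.5 W

ρ = 1.13×10^-5 Ω·cm = 1.13×10^-7 Ω·m
A = π(d/2)² = π(7.4000e-04 m)² = 1.7203e-06 m²
L = m/(density·A) = 0.0738/(7380×1.7203e-06) = 5.813 m
R = ρL/A = (1.13×10^-7)(5.813)/(1.7203e-06) = 0.3818 Ω
P = I²R = (8.01)² × 0.3818 = 24.5 W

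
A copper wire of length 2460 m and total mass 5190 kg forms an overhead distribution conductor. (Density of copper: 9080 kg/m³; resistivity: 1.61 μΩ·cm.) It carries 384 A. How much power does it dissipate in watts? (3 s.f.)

ρ = 1.61 μΩ·cm = 1.61×10^-8 Ω·m
A = m/(density·L) = 5190/(9080×2460) = 2.3235e-04 m²
R = ρL/A = (1.61×10^-8)(2460)/(2.3235e-04) = 0.1705 Ω
P = I²R = (384)² × 0.1705 = 25100 W

25100 W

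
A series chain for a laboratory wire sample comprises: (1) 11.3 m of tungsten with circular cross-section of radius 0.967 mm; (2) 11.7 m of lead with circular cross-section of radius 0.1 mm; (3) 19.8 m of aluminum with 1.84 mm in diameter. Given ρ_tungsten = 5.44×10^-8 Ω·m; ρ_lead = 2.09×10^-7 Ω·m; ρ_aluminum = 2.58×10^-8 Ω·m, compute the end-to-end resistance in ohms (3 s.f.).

78.2 Ω

Seg 1: A = πr² = π(9.6700e-04 m)² = 2.938e-06 m²
R_1 = (5.44×10^-8)(11.3)/(2.938e-06) = 0.2093 Ω
Seg 2: A = πr² = π(1.0000e-04 m)² = 3.142e-08 m²
R_2 = (2.09×10^-7)(11.7)/(3.142e-08) = 77.84 Ω
Seg 3: A = π(d/2)² = π(9.2000e-04 m)² = 2.659e-06 m²
R_3 = (2.58×10^-8)(19.8)/(2.659e-06) = 0.1921 Ω
R_total = R_1 + R_2 + R_3 = 78.2 Ω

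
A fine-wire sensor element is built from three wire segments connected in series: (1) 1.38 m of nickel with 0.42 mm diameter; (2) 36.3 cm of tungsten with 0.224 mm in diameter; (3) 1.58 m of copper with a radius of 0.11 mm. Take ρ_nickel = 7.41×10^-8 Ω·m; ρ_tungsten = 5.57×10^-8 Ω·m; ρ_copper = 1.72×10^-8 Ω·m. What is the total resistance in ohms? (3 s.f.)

1.97 Ω

Seg 1: A = π(d/2)² = π(2.1000e-04 m)² = 1.385e-07 m²
R_1 = (7.41×10^-8)(1.38)/(1.385e-07) = 0.7381 Ω
Seg 2: A = π(d/2)² = π(1.1200e-04 m)² = 3.941e-08 m²
R_2 = (5.57×10^-8)(0.363)/(3.941e-08) = 0.5131 Ω
Seg 3: A = πr² = π(1.1000e-04 m)² = 3.801e-08 m²
R_3 = (1.72×10^-8)(1.58)/(3.801e-08) = 0.7149 Ω
R_total = R_1 + R_2 + R_3 = 1.97 Ω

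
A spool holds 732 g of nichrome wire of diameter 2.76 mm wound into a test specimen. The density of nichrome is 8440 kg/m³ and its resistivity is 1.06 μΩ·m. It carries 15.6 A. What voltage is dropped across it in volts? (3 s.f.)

ρ = 1.06 μΩ·m = 1.06×10^-6 Ω·m
A = π(d/2)² = π(1.3800e-03 m)² = 5.9828e-06 m²
L = m/(density·A) = 0.732/(8440×5.9828e-06) = 14.5 m
R = ρL/A = (1.06×10^-6)(14.5)/(5.9828e-06) = 2.568 Ω
V = IR = 15.6 × 2.568 = 40.1 V

40.1 V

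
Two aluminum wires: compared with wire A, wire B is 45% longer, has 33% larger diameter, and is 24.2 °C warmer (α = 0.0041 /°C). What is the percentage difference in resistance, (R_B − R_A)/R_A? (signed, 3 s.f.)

-9.89%

R ∝ ρL/d² with ρ ∝ (1+αΔT), so R_B/R_A = (1 + 45/100) × (1 + 33/100)⁻² × (1 + 0.0041×24.2)
= 1.45 × 0.5653 × 1.099 = 0.9011
(R_B − R_A)/R_A = 0.9011 − 1 = -9.89%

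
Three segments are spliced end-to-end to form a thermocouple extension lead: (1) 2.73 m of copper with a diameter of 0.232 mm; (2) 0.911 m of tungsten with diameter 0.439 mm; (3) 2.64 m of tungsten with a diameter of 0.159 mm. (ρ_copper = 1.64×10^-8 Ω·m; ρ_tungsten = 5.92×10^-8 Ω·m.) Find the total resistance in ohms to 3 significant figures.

Seg 1: A = π(d/2)² = π(1.1600e-04 m)² = 4.227e-08 m²
R_1 = (1.64×10^-8)(2.73)/(4.227e-08) = 1.059 Ω
Seg 2: A = π(d/2)² = π(2.1950e-04 m)² = 1.514e-07 m²
R_2 = (5.92×10^-8)(0.911)/(1.514e-07) = 0.3563 Ω
Seg 3: A = π(d/2)² = π(7.9500e-05 m)² = 1.986e-08 m²
R_3 = (5.92×10^-8)(2.64)/(1.986e-08) = 7.871 Ω
R_total = R_1 + R_2 + R_3 = 9.29 Ω

9.29 Ω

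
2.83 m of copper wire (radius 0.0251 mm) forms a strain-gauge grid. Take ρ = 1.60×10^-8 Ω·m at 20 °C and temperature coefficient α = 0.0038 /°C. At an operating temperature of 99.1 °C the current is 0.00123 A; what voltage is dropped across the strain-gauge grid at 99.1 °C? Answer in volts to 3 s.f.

0.0366 V

A = πr² = π(2.5100e-05 m)² = 1.979e-09 m²
R₍20₎ = ρL/A = (1.60×10^-8)(2.83)/(1.979e-09) = 22.88 Ω
R₍99.1₎ = R₍20₎(1 + αΔT) = 22.88 × (1 + 0.0038×79.1) = 29.75 Ω
V = IR = 0.00123 × 29.75 = 0.0366 V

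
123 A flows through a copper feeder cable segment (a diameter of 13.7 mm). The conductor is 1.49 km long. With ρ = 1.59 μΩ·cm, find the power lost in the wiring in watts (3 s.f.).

2430 W

ρ = 1.59 μΩ·cm = 1.59×10^-8 Ω·m
A = π(d/2)² = π(6.8500e-03 m)² = 1.474e-04 m²
R = ρL/A = (1.59×10^-8)(1490)/(1.474e-04) = 0.1607 Ω
P = I²R = (123)² × 0.1607 = 2430 W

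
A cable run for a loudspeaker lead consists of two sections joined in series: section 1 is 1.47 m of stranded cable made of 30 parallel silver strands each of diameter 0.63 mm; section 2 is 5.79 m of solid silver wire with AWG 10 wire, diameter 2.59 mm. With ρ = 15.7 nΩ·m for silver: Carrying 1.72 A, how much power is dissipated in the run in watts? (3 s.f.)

0.0583 W

ρ = 15.7 nΩ·m = 1.57×10^-8 Ω·m
Section 1: A_strand = π(3.1500e-04)² = 3.117e-07 m²; R₁ = ρL/(N·A_s) = (1.57×10^-8)(1.47)/(30×3.117e-07) = 0.002468 Ω
Section 2: A = π(2.59/2 mm)² = π(1.2950e-03 m)² = 5.269e-06 m²
R₂ = (1.57×10^-8)(5.79)/(5.269e-06) = 0.01725 Ω
R = R₁ + R₂ = 0.01972 Ω
P = I²R = (1.72)² × 0.01972 = 0.0583 W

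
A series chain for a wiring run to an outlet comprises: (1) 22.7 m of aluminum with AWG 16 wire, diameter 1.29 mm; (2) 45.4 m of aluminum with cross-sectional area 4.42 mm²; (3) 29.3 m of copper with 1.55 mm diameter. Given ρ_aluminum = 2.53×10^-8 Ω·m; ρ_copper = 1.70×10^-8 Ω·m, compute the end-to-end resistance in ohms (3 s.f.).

0.963 Ω

Seg 1: A = π(1.29/2 mm)² = π(6.4500e-04 m)² = 1.307e-06 m²
R_1 = (2.53×10^-8)(22.7)/(1.307e-06) = 0.4394 Ω
Seg 2: A = 4.42 mm² = 4.420e-06 m²
R_2 = (2.53×10^-8)(45.4)/(4.420e-06) = 0.2599 Ω
Seg 3: A = π(d/2)² = π(7.7500e-04 m)² = 1.887e-06 m²
R_3 = (1.70×10^-8)(29.3)/(1.887e-06) = 0.264 Ω
R_total = R_1 + R_2 + R_3 = 0.963 Ω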